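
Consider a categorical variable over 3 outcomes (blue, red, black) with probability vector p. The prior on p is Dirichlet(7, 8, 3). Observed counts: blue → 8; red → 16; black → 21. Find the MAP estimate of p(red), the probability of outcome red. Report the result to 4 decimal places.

The posterior is Dirichlet(αᵢ + nᵢ) = Dirichlet(15, 24, 24).
For a Dirichlet(a₁,…,a_K) with all aᵢ > 1, the mode has j-th component (aⱼ − 1)/(Σaᵢ − K).
Here Σaᵢ = 63 and K = 3, so p(red) = (24 − 1)/(63 − 3) = 23/60 ≈ 0.3833.

MAP estimate of p(red) = 0.3833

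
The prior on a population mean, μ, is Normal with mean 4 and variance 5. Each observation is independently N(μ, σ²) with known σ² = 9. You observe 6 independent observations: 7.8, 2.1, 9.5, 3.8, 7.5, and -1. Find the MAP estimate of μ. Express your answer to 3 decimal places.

n = 6; x̄ = (7.8 + 2.1 + 9.5 + 3.8 + 7.5 + (-1))/6 = 29.7/6 = 4.95.
For a Normal prior and Normal likelihood with known variance, the posterior is Normal; its mode equals its mean, the precision-weighted average.
Prior precision 1/σ₀² = 1/5 = 0.2; data precision n/σ² = 6/9 = 2/3.
μ̂ = (0.2·4 + (2/3)·4.95) / (0.2 + 2/3) = 4.1/(13/15) = 123/26 ≈ 4.731.

μ̂_MAP = 4.731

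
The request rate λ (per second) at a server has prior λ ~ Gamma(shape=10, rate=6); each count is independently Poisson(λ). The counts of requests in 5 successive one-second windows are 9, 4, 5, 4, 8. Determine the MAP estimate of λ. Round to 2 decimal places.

λ̂_MAP = 3.55

Σxᵢ = 9+4+5+4+8 = 30, with n = 5.
Posterior ∝ λ^9e^(−6λ) · λ^30e^(−5λ) = λ^39e^(−11λ), i.e. Gamma(shape=40, rate=11).
The mode of a Gamma(a, b) with a ≥ 1 (shape–rate) is (a−1)/b = 39/11 ≈ 3.55.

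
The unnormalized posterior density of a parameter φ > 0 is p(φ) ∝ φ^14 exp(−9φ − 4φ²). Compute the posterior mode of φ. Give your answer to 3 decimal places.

φ̂_MAP = 0.875

ℓ'(φ) = 14/φ − 9 − 8φ. Setting this to zero and multiplying by φ: 8φ² + 9φ − 14 = 0.
φ = (−9 + √(9² + 4·8·14)) / (2·8) = (−9 + √529) / 16 = (−9 + 23)/16 = 7/8.
ℓ''(φ) = −14/φ² − 8 < 0, confirming a maximum.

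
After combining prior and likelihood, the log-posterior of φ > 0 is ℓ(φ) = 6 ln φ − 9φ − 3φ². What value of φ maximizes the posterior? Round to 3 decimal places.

φ̂_MAP = 0.500

ℓ'(φ) = 6/φ − 9 − 6φ. Setting this to zero and multiplying by φ: 6φ² + 9φ − 6 = 0.
φ = (−9 + √(9² + 4·6·6)) / (2·6) = (−9 + √225) / 12 = (−9 + 15)/12 = 1/2.
ℓ''(φ) = −6/φ² − 6 < 0, confirming a maximum.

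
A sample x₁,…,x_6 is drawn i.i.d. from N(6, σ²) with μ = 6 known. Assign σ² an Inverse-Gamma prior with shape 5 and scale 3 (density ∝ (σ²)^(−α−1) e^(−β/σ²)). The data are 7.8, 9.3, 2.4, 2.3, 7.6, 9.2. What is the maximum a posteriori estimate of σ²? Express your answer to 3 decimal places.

Sum of squared deviations about the known mean: SS = (7.8−6)² + (9.3−6)² + (2.4−6)² + (2.3−6)² + (7.6−6)² + (9.2−6)² = 53.58.
The Normal likelihood contributes (σ²)^(−n/2) exp(−SS/(2σ²)), so the posterior is Inverse-Gamma(α + n/2, β + SS/2) = Inverse-Gamma(8, 29.79).
The mode of Inverse-Gamma(a, b) is b/(a+1) = 29.79/9 ≈ 3.310.

σ̂²_MAP = 3.310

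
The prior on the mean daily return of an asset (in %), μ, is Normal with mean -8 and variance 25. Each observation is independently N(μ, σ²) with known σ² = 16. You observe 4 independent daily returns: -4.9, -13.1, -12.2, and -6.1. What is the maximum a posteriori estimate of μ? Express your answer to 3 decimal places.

n = 4; x̄ = ((-4.9) + (-13.1) + (-12.2) + (-6.1))/4 = -36.3/4 = -9.075.
For a Normal prior and Normal likelihood with known variance, the posterior is Normal; its mode equals its mean, the precision-weighted average.
Prior precision 1/σ₀² = 1/25 = 0.04; data precision n/σ² = 4/16 = 0.25.
μ̂ = (0.04·(-8) + 0.25·(-9.075)) / (0.04 + 0.25) = (-2.58875)/0.29 = -2071/232 ≈ -8.927.

μ̂_MAP = -8.927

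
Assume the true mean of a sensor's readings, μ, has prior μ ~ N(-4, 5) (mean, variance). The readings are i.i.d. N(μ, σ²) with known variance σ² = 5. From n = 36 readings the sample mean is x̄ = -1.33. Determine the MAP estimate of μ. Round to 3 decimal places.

μ̂_MAP = -1.402

n = 36, x̄ = -1.33.
For a Normal prior and Normal likelihood with known variance, the posterior is Normal; its mode equals its mean, the precision-weighted average.
Prior precision 1/σ₀² = 1/5 = 0.2; data precision n/σ² = 36/5 = 7.2.
μ̂ = (0.2·(-4) + 7.2·(-1.33)) / (0.2 + 7.2) = (-10.376)/7.4 = -1297/925 ≈ -1.402.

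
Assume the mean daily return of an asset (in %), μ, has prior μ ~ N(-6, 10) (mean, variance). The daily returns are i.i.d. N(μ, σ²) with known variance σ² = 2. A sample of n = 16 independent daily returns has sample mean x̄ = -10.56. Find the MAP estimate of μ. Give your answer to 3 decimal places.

n = 16, x̄ = -10.56.
For a Normal prior and Normal likelihood with known variance, the posterior is Normal; its mode equals its mean, the precision-weighted average.
Prior precision 1/σ₀² = 1/10 = 0.1; data precision n/σ² = 16/2 = 8.
μ̂ = (0.1·(-6) + 8·(-10.56)) / (0.1 + 8) = (-85.08)/8.1 = -1418/135 ≈ -10.504.

μ̂_MAP = -10.504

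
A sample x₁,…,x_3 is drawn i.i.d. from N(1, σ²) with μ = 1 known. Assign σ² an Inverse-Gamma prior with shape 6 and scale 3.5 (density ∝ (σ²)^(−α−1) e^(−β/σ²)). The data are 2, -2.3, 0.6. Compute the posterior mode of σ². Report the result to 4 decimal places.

σ̂²_MAP = 1.1206

Sum of squared deviations about the known mean: SS = (2−1)² + (-2.3−1)² + (0.6−1)² = 12.05.
The Normal likelihood contributes (σ²)^(−n/2) exp(−SS/(2σ²)), so the posterior is Inverse-Gamma(α + n/2, β + SS/2) = Inverse-Gamma(7.5, 9.525).
The mode of Inverse-Gamma(a, b) is b/(a+1) = 9.525/8.5 ≈ 1.1206.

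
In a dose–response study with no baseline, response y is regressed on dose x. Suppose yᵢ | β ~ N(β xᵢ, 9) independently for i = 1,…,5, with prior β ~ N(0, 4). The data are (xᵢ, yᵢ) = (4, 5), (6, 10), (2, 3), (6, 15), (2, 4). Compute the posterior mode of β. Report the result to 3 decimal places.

log p(β | y) = −Σ(yᵢ − βxᵢ)²/(2·9) − β²/(2·4) + const.
Setting the derivative to zero: Σxᵢ(yᵢ − βxᵢ)/9 − β/4 = 0, so β = Σxᵢyᵢ / (Σxᵢ² + σ²/τ²).
Σxᵢyᵢ = 4·5 + 6·10 + 2·3 + 6·15 + 2·4 = 184; Σxᵢ² = 96; σ²/τ² = 2.25.
β̂_MAP = 184 / (96 + 2.25) = 184/98.25 ≈ 1.873.

β̂_MAP = 1.873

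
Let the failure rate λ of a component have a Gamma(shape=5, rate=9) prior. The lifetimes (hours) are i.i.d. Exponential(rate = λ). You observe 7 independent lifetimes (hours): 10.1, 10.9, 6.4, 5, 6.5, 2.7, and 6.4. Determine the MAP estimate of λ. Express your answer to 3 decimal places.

λ̂_MAP = 0.193

The Exponential(rate=λ) likelihood is ∝ λ^n e^(−λΣtᵢ). Here n = 7 and Σtᵢ = 10.1 + 10.9 + 6.4 + 5 + 6.5 + 2.7 + 6.4 = 48.
Posterior ∝ λ^4e^(−9λ) · λ^7e^(−48λ) = λ^11e^(−57λ), i.e. Gamma(12, 57).
Mode = (a−1)/b = 11/57 ≈ 0.193.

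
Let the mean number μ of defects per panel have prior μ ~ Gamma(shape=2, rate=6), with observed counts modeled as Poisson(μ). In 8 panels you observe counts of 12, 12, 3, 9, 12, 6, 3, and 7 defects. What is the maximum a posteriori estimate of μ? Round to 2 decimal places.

Σxᵢ = 12+12+3+9+12+6+3+7 = 64, with n = 8.
Posterior ∝ μe^(−6μ) · μ^64e^(−8μ) = μ^65e^(−14μ), i.e. Gamma(shape=66, rate=14).
The mode of a Gamma(a, b) with a ≥ 1 (shape–rate) is (a−1)/b = 65/14 ≈ 4.64.

μ̂_MAP = 4.64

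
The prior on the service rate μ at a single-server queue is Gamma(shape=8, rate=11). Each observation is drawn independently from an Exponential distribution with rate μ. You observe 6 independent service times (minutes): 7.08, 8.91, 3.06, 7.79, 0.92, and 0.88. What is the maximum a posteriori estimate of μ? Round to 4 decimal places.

μ̂_MAP = 0.3280

The Exponential(rate=μ) likelihood is ∝ μ^n e^(−μΣtᵢ). Here n = 6 and Σtᵢ = 7.08 + 8.91 + 3.06 + 7.79 + 0.92 + 0.88 = 28.64.
Posterior ∝ μ^7e^(−11μ) · μ^6e^(−28.64μ) = μ^13e^(−39.64μ), i.e. Gamma(14, 39.64).
Mode = (a−1)/b = 13/39.64 ≈ 0.3280.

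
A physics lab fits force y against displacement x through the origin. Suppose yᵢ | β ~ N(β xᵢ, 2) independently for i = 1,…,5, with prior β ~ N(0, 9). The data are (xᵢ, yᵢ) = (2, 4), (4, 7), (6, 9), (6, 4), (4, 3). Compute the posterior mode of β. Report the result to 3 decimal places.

β̂_MAP = 1.164

log p(β | y) = −Σ(yᵢ − βxᵢ)²/(2·2) − β²/(2·9) + const.
Setting the derivative to zero: Σxᵢ(yᵢ − βxᵢ)/2 − β/9 = 0, so β = Σxᵢyᵢ / (Σxᵢ² + σ²/τ²).
Σxᵢyᵢ = 2·4 + 4·7 + 6·9 + 6·4 + 4·3 = 126; Σxᵢ² = 108; σ²/τ² = 2/9.
β̂_MAP = 126 / (108 + 2/9) = 126/(974/9) = 567/487 ≈ 1.164.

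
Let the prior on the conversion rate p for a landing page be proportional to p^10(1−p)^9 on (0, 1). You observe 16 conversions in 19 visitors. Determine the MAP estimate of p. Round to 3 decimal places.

The prior density ∝ p^10(1−p)^9 is the kernel of Beta(11, 10).
Data: 16 successes in 19 trials. The binomial likelihood contributes p^16(1−p)^3, so the posterior is Beta(11+16, 10+3) = Beta(27, 13).
For Beta(a, b) with a, b > 1 the mode is (a−1)/(a+b−2) = 26/38 ≈ 0.684.

p̂_MAP = 0.684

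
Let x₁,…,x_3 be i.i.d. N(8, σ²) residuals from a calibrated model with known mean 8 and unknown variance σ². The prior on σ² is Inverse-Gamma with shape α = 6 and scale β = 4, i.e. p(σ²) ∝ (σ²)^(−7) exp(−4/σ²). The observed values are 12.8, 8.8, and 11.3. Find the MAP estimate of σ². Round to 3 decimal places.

Sum of squared deviations about the known mean: SS = (12.8−8)² + (8.8−8)² + (11.3−8)² = 34.57.
The Normal likelihood contributes (σ²)^(−n/2) exp(−SS/(2σ²)), so the posterior is Inverse-Gamma(α + n/2, β + SS/2) = Inverse-Gamma(7.5, 21.285).
The mode of Inverse-Gamma(a, b) is b/(a+1) = 21.285/8.5 ≈ 2.504.

σ̂²_MAP = 2.504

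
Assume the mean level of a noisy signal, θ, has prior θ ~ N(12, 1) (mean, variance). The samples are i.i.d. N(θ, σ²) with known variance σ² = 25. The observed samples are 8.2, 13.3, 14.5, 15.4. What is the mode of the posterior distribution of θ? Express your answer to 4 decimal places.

n = 4; x̄ = (8.2 + 13.3 + 14.5 + 15.4)/4 = 51.4/4 = 12.85.
For a Normal prior and Normal likelihood with known variance, the posterior is Normal; its mode equals its mean, the precision-weighted average.
Prior precision 1/σ₀² = 1/1 = 1; data precision n/σ² = 4/25 = 0.16.
θ̂ = (1·12 + 0.16·12.85) / (1 + 0.16) = 14.056/1.16 = 1757/145 ≈ 12.1172.

θ̂_MAP = 12.1172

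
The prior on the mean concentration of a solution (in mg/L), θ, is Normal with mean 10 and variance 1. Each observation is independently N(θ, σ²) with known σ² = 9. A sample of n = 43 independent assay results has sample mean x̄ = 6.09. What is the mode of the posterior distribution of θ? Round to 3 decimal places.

θ̂_MAP = 6.767

n = 43, x̄ = 6.09.
For a Normal prior and Normal likelihood with known variance, the posterior is Normal; its mode equals its mean, the precision-weighted average.
Prior precision 1/σ₀² = 1/1 = 1; data precision n/σ² = 43/9.
θ̂ = (1·10 + (43/9)·6.09) / (1 + 43/9) = (11729/300)/(52/9) = 35187/5200 ≈ 6.767.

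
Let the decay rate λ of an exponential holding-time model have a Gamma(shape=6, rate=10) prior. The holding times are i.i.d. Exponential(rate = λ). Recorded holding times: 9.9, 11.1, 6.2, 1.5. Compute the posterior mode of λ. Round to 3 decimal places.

λ̂_MAP = 0.233

The Exponential(rate=λ) likelihood is ∝ λ^n e^(−λΣtᵢ). Here n = 4 and Σtᵢ = 9.9 + 11.1 + 6.2 + 1.5 = 28.7.
Posterior ∝ λ^5e^(−10λ) · λ^4e^(−28.7λ) = λ^9e^(−38.7λ), i.e. Gamma(10, 38.7).
Mode = (a−1)/b = 9/38.7 ≈ 0.233.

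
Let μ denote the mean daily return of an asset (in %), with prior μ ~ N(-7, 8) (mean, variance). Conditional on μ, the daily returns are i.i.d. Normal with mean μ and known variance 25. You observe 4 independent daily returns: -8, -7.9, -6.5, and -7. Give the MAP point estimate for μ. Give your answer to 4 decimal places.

n = 4; x̄ = ((-8) + (-7.9) + (-6.5) + (-7))/4 = -29.4/4 = -7.35.
For a Normal prior and Normal likelihood with known variance, the posterior is Normal; its mode equals its mean, the precision-weighted average.
Prior precision 1/σ₀² = 1/8 = 0.125; data precision n/σ² = 4/25 = 0.16.
μ̂ = (0.125·(-7) + 0.16·(-7.35)) / (0.125 + 0.16) = (-2.051)/0.285 = -2051/285 ≈ -7.1965.

μ̂_MAP = -7.1965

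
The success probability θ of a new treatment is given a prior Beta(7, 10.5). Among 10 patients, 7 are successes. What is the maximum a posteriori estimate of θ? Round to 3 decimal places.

Prior: Beta(7, 10.5).
Data: 7 successes in 10 trials. The binomial likelihood contributes θ^7(1−θ)^3, so the posterior is Beta(7+7, 10.5+3) = Beta(14, 13.5).
For Beta(a, b) with a, b > 1 the mode is (a−1)/(a+b−2) = 13/25.5 ≈ 0.510.

θ̂_MAP = 0.510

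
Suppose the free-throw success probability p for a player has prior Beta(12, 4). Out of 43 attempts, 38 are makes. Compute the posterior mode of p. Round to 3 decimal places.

Prior: Beta(12, 4).
Data: 38 successes in 43 trials. The binomial likelihood contributes p^38(1−p)^5, so the posterior is Beta(12+38, 4+5) = Beta(50, 9).
For Beta(a, b) with a, b > 1 the mode is (a−1)/(a+b−2) = 49/57 ≈ 0.860.

p̂_MAP = 0.860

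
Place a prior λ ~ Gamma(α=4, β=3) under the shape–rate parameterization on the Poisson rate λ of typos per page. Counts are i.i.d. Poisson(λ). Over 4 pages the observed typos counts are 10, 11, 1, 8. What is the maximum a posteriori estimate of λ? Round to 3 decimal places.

Σxᵢ = 10+11+1+8 = 30, with n = 4.
Posterior ∝ λ^3e^(−3λ) · λ^30e^(−4λ) = λ^33e^(−7λ), i.e. Gamma(shape=34, rate=7).
The mode of a Gamma(a, b) with a ≥ 1 (shape–rate) is (a−1)/b = 33/7 ≈ 4.714.

λ̂_MAP = 4.714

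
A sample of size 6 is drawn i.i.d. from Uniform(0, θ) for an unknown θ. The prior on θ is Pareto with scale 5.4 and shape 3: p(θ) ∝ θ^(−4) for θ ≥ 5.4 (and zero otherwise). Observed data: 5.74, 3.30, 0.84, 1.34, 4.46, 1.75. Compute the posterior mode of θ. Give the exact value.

θ̂_MAP = 5.74

The Uniform(0, θ) likelihood is θ^(−n) for θ ≥ max(xᵢ), zero otherwise. Here max(xᵢ) = 5.74.
Posterior ∝ θ^(−4) · θ^(−6) = θ^(−10) on θ ≥ max(5.4, 5.74) = 5.74.
This density is strictly decreasing in θ, so the posterior mode lies at the lower boundary of the support.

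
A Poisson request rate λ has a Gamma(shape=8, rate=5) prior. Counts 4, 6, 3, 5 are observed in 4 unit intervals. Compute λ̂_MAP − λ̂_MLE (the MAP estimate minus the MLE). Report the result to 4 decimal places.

Σxᵢ = 18. Posterior is Gamma(26, 9); MAP = (26−1)/9 = 25/9 ≈ 2.77778.
MLE = x̄ = 18/4 ≈ 4.50000.
Difference = 25/9 − 18/4 = -31/18 ≈ -1.7222.

MAP − MLE = -1.7222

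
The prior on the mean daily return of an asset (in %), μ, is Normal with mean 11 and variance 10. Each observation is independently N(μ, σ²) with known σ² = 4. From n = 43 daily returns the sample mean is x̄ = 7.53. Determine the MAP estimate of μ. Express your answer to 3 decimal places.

n = 43, x̄ = 7.53.
For a Normal prior and Normal likelihood with known variance, the posterior is Normal; its mode equals its mean, the precision-weighted average.
Prior precision 1/σ₀² = 1/10 = 0.1; data precision n/σ² = 43/4 = 10.75.
μ̂ = (0.1·11 + 10.75·7.53) / (0.1 + 10.75) = 82.0475/10.85 = 32819/4340 ≈ 7.562.

μ̂_MAP = 7.562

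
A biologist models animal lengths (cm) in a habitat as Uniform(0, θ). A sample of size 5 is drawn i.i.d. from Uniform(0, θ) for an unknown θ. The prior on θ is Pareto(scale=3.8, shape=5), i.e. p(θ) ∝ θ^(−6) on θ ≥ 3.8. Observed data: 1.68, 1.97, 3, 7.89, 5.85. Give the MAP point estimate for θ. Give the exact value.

θ̂_MAP = 7.89

The Uniform(0, θ) likelihood is θ^(−n) for θ ≥ max(xᵢ), zero otherwise. Here max(xᵢ) = 7.89.
Posterior ∝ θ^(−6) · θ^(−5) = θ^(−11) on θ ≥ max(3.8, 7.89) = 7.89.
This density is strictly decreasing in θ, so the posterior mode lies at the lower boundary of the support.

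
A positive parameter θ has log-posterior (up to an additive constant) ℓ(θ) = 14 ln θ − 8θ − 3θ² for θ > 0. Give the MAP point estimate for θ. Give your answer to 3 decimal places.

θ̂_MAP = 1.000

ℓ'(θ) = 14/θ − 8 − 6θ. Setting this to zero and multiplying by θ: 6θ² + 8θ − 14 = 0.
θ = (−8 + √(8² + 4·6·14)) / (2·6) = (−8 + √400) / 12 = (−8 + 20)/12 = 1.
ℓ''(θ) = −14/θ² − 6 < 0, confirming a maximum.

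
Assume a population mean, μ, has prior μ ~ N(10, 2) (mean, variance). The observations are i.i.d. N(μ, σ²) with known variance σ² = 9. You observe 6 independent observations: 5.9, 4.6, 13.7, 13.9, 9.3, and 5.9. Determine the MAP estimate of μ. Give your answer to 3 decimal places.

μ̂_MAP = 9.362

n = 6; x̄ = (5.9 + 4.6 + 13.7 + 13.9 + 9.3 + 5.9)/6 = 53.3/6 = 533/60 ≈ 8.8833.
For a Normal prior and Normal likelihood with known variance, the posterior is Normal; its mode equals its mean, the precision-weighted average.
Prior precision 1/σ₀² = 1/2 = 0.5; data precision n/σ² = 6/9 = 2/3.
μ̂ = (0.5·10 + (2/3)·(533/60)) / (0.5 + 2/3) = (983/90)/(7/6) = 983/105 ≈ 9.362.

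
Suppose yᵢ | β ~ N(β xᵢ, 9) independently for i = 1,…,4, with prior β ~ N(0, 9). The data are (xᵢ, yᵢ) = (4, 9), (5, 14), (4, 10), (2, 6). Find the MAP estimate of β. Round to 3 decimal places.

log p(β | y) = −Σ(yᵢ − βxᵢ)²/(2·9) − β²/(2·9) + const.
Setting the derivative to zero: Σxᵢ(yᵢ − βxᵢ)/9 − β/9 = 0, so β = Σxᵢyᵢ / (Σxᵢ² + σ²/τ²).
Σxᵢyᵢ = 4·9 + 5·14 + 4·10 + 2·6 = 158; Σxᵢ² = 61; σ²/τ² = 1.
β̂_MAP = 158 / (61 + 1) = 158/62 ≈ 2.548.

β̂_MAP = 2.548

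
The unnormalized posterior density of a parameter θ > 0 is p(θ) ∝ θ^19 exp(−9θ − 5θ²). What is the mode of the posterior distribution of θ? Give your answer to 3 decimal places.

ℓ'(θ) = 19/θ − 9 − 10θ. Setting this to zero and multiplying by θ: 10θ² + 9θ − 19 = 0.
θ = (−9 + √(9² + 4·10·19)) / (2·10) = (−9 + √841) / 20 = (−9 + 29)/20 = 1.
ℓ''(θ) = −19/θ² − 10 < 0, confirming a maximum.

θ̂_MAP = 1.000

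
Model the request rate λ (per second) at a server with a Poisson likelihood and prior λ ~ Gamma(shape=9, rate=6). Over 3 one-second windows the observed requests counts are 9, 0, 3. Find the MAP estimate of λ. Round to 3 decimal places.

λ̂_MAP = 2.222

Σxᵢ = 9+0+3 = 12, with n = 3.
Posterior ∝ λ^8e^(−6λ) · λ^12e^(−3λ) = λ^20e^(−9λ), i.e. Gamma(shape=21, rate=9).
The mode of a Gamma(a, b) with a ≥ 1 (shape–rate) is (a−1)/b = 20/9 ≈ 2.222.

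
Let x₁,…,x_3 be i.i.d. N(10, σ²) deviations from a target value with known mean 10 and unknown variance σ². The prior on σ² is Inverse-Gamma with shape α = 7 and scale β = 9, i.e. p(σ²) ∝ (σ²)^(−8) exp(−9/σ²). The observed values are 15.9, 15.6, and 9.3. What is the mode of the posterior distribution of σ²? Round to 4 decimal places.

σ̂²_MAP = 4.4558

Sum of squared deviations about the known mean: SS = (15.9−10)² + (15.6−10)² + (9.3−10)² = 66.66.
The Normal likelihood contributes (σ²)^(−n/2) exp(−SS/(2σ²)), so the posterior is Inverse-Gamma(α + n/2, β + SS/2) = Inverse-Gamma(8.5, 42.33).
The mode of Inverse-Gamma(a, b) is b/(a+1) = 42.33/9.5 ≈ 4.4558.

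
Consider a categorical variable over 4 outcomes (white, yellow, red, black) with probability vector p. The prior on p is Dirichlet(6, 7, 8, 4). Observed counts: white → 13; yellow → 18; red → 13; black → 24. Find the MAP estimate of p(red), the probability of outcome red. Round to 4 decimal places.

The posterior is Dirichlet(αᵢ + nᵢ) = Dirichlet(19, 25, 21, 28).
For a Dirichlet(a₁,…,a_K) with all aᵢ > 1, the mode has j-th component (aⱼ − 1)/(Σaᵢ − K).
Here Σaᵢ = 93 and K = 4, so p(red) = (21 − 1)/(93 − 4) = 20/89 ≈ 0.2247.

MAP estimate of p(red) = 0.2247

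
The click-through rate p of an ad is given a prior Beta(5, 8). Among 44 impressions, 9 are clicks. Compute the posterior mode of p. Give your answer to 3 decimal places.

p̂_MAP = 0.236

Prior: Beta(5, 8).
Data: 9 successes in 44 trials. The binomial likelihood contributes p^9(1−p)^35, so the posterior is Beta(5+9, 8+35) = Beta(14, 43).
For Beta(a, b) with a, b > 1 the mode is (a−1)/(a+b−2) = 13/55 ≈ 0.236.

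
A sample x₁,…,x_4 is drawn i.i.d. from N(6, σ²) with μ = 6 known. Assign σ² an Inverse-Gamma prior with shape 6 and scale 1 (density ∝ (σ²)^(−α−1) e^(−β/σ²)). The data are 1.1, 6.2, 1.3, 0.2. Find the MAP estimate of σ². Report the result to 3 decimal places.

Sum of squared deviations about the known mean: SS = (1.1−6)² + (6.2−6)² + (1.3−6)² + (0.2−6)² = 79.78.
The Normal likelihood contributes (σ²)^(−n/2) exp(−SS/(2σ²)), so the posterior is Inverse-Gamma(α + n/2, β + SS/2) = Inverse-Gamma(8, 40.89).
The mode of Inverse-Gamma(a, b) is b/(a+1) = 40.89/9 ≈ 4.543.

σ̂²_MAP = 4.543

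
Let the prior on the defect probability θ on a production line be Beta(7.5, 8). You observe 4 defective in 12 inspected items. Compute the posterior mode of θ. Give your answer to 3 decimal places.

θ̂_MAP = 0.412

Prior: Beta(7.5, 8).
Data: 4 successes in 12 trials. The binomial likelihood contributes θ^4(1−θ)^8, so the posterior is Beta(7.5+4, 8+8) = Beta(11.5, 16).
For Beta(a, b) with a, b > 1 the mode is (a−1)/(a+b−2) = 10.5/25.5 ≈ 0.412.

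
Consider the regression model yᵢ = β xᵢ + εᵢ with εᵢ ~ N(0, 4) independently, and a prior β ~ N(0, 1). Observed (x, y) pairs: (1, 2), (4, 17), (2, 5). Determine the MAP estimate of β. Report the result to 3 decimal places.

log p(β | y) = −Σ(yᵢ − βxᵢ)²/(2·4) − β²/(2·1) + const.
Setting the derivative to zero: Σxᵢ(yᵢ − βxᵢ)/4 − β/1 = 0, so β = Σxᵢyᵢ / (Σxᵢ² + σ²/τ²).
Σxᵢyᵢ = 1·2 + 4·17 + 2·5 = 80; Σxᵢ² = 21; σ²/τ² = 4.
β̂_MAP = 80 / (21 + 4) = 80/25 ≈ 3.200.

β̂_MAP = 3.200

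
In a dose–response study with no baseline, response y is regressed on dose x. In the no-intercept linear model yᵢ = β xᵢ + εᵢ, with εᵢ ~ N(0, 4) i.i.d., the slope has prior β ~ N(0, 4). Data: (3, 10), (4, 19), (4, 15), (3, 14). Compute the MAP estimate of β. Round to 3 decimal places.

β̂_MAP = 4.078

log p(β | y) = −Σ(yᵢ − βxᵢ)²/(2·4) − β²/(2·4) + const.
Setting the derivative to zero: Σxᵢ(yᵢ − βxᵢ)/4 − β/4 = 0, so β = Σxᵢyᵢ / (Σxᵢ² + σ²/τ²).
Σxᵢyᵢ = 3·10 + 4·19 + 4·15 + 3·14 = 208; Σxᵢ² = 50; σ²/τ² = 1.
β̂_MAP = 208 / (50 + 1) = 208/51 ≈ 4.078.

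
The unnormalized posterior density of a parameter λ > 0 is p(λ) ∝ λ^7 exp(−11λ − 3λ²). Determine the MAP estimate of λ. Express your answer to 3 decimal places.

ℓ'(λ) = 7/λ − 11 − 6λ. Setting this to zero and multiplying by λ: 6λ² + 11λ − 7 = 0.
λ = (−11 + √(11² + 4·6·7)) / (2·6) = (−11 + √289) / 12 = (−11 + 17)/12 = 1/2.
ℓ''(λ) = −7/λ² − 6 < 0, confirming a maximum.

λ̂_MAP = 0.500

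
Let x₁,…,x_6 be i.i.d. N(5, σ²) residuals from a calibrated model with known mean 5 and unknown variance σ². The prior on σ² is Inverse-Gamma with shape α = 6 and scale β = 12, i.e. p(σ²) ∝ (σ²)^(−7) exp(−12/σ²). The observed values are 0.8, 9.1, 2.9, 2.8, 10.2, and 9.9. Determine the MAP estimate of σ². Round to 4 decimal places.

Sum of squared deviations about the known mean: SS = (0.8−5)² + (9.1−5)² + (2.9−5)² + (2.8−5)² + (10.2−5)² + (9.9−5)² = 94.75.
The Normal likelihood contributes (σ²)^(−n/2) exp(−SS/(2σ²)), so the posterior is Inverse-Gamma(α + n/2, β + SS/2) = Inverse-Gamma(9, 59.375).
The mode of Inverse-Gamma(a, b) is b/(a+1) = 59.375/10 ≈ 5.9375.

σ̂²_MAP = 5.9375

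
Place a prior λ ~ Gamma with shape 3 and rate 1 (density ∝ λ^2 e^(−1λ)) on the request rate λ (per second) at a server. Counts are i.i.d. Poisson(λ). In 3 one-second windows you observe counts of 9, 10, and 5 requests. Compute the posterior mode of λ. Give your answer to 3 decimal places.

λ̂_MAP = 6.500

Σxᵢ = 9+10+5 = 24, with n = 3.
Posterior ∝ λ^2e^(−1λ) · λ^24e^(−3λ) = λ^26e^(−4λ), i.e. Gamma(shape=27, rate=4).
The mode of a Gamma(a, b) with a ≥ 1 (shape–rate) is (a−1)/b = 26/4 ≈ 6.500.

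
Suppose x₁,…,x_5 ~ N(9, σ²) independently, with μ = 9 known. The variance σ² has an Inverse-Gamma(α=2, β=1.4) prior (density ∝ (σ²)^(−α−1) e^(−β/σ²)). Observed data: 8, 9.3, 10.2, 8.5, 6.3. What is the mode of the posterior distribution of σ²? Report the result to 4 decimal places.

σ̂²_MAP = 1.1700

Sum of squared deviations about the known mean: SS = (8−9)² + (9.3−9)² + (10.2−9)² + (8.5−9)² + (6.3−9)² = 10.07.
The Normal likelihood contributes (σ²)^(−n/2) exp(−SS/(2σ²)), so the posterior is Inverse-Gamma(α + n/2, β + SS/2) = Inverse-Gamma(4.5, 6.435).
The mode of Inverse-Gamma(a, b) is b/(a+1) = 6.435/5.5 ≈ 1.1700.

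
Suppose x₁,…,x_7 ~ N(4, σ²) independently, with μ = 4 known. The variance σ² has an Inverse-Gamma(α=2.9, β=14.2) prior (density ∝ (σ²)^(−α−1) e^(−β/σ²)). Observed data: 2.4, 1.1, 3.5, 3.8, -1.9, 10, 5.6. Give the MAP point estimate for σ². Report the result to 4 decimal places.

Sum of squared deviations about the known mean: SS = (2.4−4)² + (1.1−4)² + (3.5−4)² + (3.8−4)² + (-1.9−4)² + (10−4)² + (5.6−4)² = 84.63.
The Normal likelihood contributes (σ²)^(−n/2) exp(−SS/(2σ²)), so the posterior is Inverse-Gamma(α + n/2, β + SS/2) = Inverse-Gamma(6.4, 56.515).
The mode of Inverse-Gamma(a, b) is b/(a+1) = 56.515/7.4 ≈ 7.6372.

σ̂²_MAP = 7.6372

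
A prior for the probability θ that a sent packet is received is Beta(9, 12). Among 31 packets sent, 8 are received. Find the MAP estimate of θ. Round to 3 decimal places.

θ̂_MAP = 0.320

Prior: Beta(9, 12).
Data: 8 successes in 31 trials. The binomial likelihood contributes θ^8(1−θ)^23, so the posterior is Beta(9+8, 12+23) = Beta(17, 35).
For Beta(a, b) with a, b > 1 the mode is (a−1)/(a+b−2) = 16/50 ≈ 0.320.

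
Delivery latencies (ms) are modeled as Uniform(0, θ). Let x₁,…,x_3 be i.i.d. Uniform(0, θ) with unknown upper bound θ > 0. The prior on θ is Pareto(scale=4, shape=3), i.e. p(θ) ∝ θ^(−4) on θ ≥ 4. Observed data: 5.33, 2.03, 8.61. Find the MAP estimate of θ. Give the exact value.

θ̂_MAP = 8.61

The Uniform(0, θ) likelihood is θ^(−n) for θ ≥ max(xᵢ), zero otherwise. Here max(xᵢ) = 8.61.
Posterior ∝ θ^(−4) · θ^(−3) = θ^(−7) on θ ≥ max(4, 8.61) = 8.61.
This density is strictly decreasing in θ, so the posterior mode lies at the lower boundary of the support.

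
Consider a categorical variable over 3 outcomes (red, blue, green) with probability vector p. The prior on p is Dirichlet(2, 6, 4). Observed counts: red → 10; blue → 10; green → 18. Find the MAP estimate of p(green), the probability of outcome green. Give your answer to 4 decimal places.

MAP estimate of p(green) = 0.4468

The posterior is Dirichlet(αᵢ + nᵢ) = Dirichlet(12, 16, 22).
For a Dirichlet(a₁,…,a_K) with all aᵢ > 1, the mode has j-th component (aⱼ − 1)/(Σaᵢ − K).
Here Σaᵢ = 50 and K = 3, so p(green) = (22 − 1)/(50 − 3) = 21/47 ≈ 0.4468.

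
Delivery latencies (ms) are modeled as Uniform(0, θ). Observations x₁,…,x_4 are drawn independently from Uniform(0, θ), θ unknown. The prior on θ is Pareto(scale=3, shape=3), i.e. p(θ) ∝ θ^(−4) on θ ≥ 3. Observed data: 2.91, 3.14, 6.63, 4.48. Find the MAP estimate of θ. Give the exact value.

θ̂_MAP = 6.63

The Uniform(0, θ) likelihood is θ^(−n) for θ ≥ max(xᵢ), zero otherwise. Here max(xᵢ) = 6.63.
Posterior ∝ θ^(−4) · θ^(−4) = θ^(−8) on θ ≥ max(3, 6.63) = 6.63.
This density is strictly decreasing in θ, so the posterior mode lies at the lower boundary of the support.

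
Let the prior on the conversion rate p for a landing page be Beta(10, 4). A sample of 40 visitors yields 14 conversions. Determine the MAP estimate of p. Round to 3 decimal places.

p̂_MAP = 0.442

Prior: Beta(10, 4).
Data: 14 successes in 40 trials. The binomial likelihood contributes p^14(1−p)^26, so the posterior is Beta(10+14, 4+26) = Beta(24, 30).
For Beta(a, b) with a, b > 1 the mode is (a−1)/(a+b−2) = 23/52 ≈ 0.442.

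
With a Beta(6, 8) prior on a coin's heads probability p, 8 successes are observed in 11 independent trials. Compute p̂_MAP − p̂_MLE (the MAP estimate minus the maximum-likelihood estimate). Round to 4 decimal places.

MAP − MLE = -0.1621

Posterior is Beta(14, 11); MAP = (14−1)/(25−2) = 13/23 ≈ 0.56522.
MLE ignores the prior: p̂_MLE = k/n = 8/11 ≈ 0.72727.
Difference = 13/23 − 8/11 = -41/253 ≈ -0.1621.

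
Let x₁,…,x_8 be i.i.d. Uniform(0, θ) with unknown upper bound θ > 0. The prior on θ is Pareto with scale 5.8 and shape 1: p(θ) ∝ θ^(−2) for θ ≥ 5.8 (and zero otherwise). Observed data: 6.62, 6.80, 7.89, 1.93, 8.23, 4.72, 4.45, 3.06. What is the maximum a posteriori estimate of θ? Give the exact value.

θ̂_MAP = 8.23

The Uniform(0, θ) likelihood is θ^(−n) for θ ≥ max(xᵢ), zero otherwise. Here max(xᵢ) = 8.23.
Posterior ∝ θ^(−2) · θ^(−8) = θ^(−10) on θ ≥ max(5.8, 8.23) = 8.23.
This density is strictly decreasing in θ, so the posterior mode lies at the lower boundary of the support.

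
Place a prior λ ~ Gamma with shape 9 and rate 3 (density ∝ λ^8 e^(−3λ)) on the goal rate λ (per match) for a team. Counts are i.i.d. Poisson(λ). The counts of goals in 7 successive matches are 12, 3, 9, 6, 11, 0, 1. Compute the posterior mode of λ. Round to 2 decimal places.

Σxᵢ = 12+3+9+6+11+0+1 = 42, with n = 7.
Posterior ∝ λ^8e^(−3λ) · λ^42e^(−7λ) = λ^50e^(−10λ), i.e. Gamma(shape=51, rate=10).
The mode of a Gamma(a, b) with a ≥ 1 (shape–rate) is (a−1)/b = 50/10 ≈ 5.00.

λ̂_MAP = 5.00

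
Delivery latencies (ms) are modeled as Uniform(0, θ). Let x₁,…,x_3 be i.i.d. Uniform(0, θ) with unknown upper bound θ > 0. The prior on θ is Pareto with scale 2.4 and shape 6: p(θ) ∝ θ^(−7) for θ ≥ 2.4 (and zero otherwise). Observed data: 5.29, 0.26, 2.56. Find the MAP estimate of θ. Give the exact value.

θ̂_MAP = 5.29

The Uniform(0, θ) likelihood is θ^(−n) for θ ≥ max(xᵢ), zero otherwise. Here max(xᵢ) = 5.29.
Posterior ∝ θ^(−7) · θ^(−3) = θ^(−10) on θ ≥ max(2.4, 5.29) = 5.29.
This density is strictly decreasing in θ, so the posterior mode lies at the lower boundary of the support.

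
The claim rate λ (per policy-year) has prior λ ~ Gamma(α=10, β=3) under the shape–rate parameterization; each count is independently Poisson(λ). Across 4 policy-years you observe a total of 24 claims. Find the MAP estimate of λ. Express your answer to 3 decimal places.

Σxᵢ = 24, n = 4.
Posterior ∝ λ^9e^(−3λ) · λ^24e^(−4λ) = λ^33e^(−7λ), i.e. Gamma(shape=34, rate=7).
The mode of a Gamma(a, b) with a ≥ 1 (shape–rate) is (a−1)/b = 33/7 ≈ 4.714.

λ̂_MAP = 4.714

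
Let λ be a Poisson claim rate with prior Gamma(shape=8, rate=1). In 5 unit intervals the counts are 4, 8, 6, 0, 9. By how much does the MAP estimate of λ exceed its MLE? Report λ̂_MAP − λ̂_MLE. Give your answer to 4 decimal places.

Σxᵢ = 27. Posterior is Gamma(35, 6); MAP = (35−1)/6 = 34/6 ≈ 5.66667.
MLE = x̄ = 27/5 ≈ 5.40000.
Difference = 34/6 − 27/5 = 4/15 ≈ 0.2667.

MAP − MLE = 0.2667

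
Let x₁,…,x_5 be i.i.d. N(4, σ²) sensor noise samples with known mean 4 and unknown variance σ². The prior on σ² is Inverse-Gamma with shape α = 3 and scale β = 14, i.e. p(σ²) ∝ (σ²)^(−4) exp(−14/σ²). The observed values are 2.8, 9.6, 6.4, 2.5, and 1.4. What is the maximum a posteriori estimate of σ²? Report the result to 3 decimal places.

Sum of squared deviations about the known mean: SS = (2.8−4)² + (9.6−4)² + (6.4−4)² + (2.5−4)² + (1.4−4)² = 47.57.
The Normal likelihood contributes (σ²)^(−n/2) exp(−SS/(2σ²)), so the posterior is Inverse-Gamma(α + n/2, β + SS/2) = Inverse-Gamma(5.5, 37.785).
The mode of Inverse-Gamma(a, b) is b/(a+1) = 37.785/6.5 ≈ 5.813.

σ̂²_MAP = 5.813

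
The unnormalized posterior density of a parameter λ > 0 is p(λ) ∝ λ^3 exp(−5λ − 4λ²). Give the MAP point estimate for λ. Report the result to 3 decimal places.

ℓ'(λ) = 3/λ − 5 − 8λ. Setting this to zero and multiplying by λ: 8λ² + 5λ − 3 = 0.
λ = (−5 + √(5² + 4·8·3)) / (2·8) = (−5 + √121) / 16 = (−5 + 11)/16 = 3/8.
ℓ''(λ) = −3/λ² − 8 < 0, confirming a maximum.

λ̂_MAP = 0.375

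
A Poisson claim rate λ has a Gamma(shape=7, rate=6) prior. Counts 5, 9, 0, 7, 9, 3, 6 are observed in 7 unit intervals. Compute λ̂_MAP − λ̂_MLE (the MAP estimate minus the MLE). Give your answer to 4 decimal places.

Σxᵢ = 39. Posterior is Gamma(46, 13); MAP = (46−1)/13 = 45/13 ≈ 3.46154.
MLE = x̄ = 39/7 ≈ 5.57143.
Difference = 45/13 − 39/7 = -192/91 ≈ -2.1099.

MAP − MLE = -2.1099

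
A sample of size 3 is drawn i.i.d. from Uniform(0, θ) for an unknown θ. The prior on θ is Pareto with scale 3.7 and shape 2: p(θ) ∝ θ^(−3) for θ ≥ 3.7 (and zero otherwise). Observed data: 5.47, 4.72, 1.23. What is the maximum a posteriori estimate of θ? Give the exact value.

The Uniform(0, θ) likelihood is θ^(−n) for θ ≥ max(xᵢ), zero otherwise. Here max(xᵢ) = 5.47.
Posterior ∝ θ^(−3) · θ^(−3) = θ^(−6) on θ ≥ max(3.7, 5.47) = 5.47.
This density is strictly decreasing in θ, so the posterior mode lies at the lower boundary of the support.

θ̂_MAP = 5.47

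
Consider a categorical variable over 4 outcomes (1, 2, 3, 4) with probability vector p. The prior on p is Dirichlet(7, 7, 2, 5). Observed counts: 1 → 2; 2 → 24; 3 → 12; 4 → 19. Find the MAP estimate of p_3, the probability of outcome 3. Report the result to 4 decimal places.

MAP estimate: 0.1757

The posterior is Dirichlet(αᵢ + nᵢ) = Dirichlet(9, 31, 14, 24).
For a Dirichlet(a₁,…,a_K) with all aᵢ > 1, the mode has j-th component (aⱼ − 1)/(Σaᵢ − K).
Here Σaᵢ = 78 and K = 4, so p_3 = (14 − 1)/(78 − 4) = 13/74 ≈ 0.1757.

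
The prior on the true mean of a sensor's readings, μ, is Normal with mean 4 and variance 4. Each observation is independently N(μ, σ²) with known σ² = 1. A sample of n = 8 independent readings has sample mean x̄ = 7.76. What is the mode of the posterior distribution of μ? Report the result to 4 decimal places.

n = 8, x̄ = 7.76.
For a Normal prior and Normal likelihood with known variance, the posterior is Normal; its mode equals its mean, the precision-weighted average.
Prior precision 1/σ₀² = 1/4 = 0.25; data precision n/σ² = 8/1 = 8.
μ̂ = (0.25·4 + 8·7.76) / (0.25 + 8) = 63.08/8.25 = 6308/825 ≈ 7.6461.

μ̂_MAP = 7.6461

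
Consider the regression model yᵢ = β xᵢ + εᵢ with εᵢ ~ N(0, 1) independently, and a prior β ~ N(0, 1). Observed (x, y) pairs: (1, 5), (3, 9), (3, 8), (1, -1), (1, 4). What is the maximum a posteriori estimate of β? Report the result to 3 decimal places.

β̂_MAP = 2.682

log p(β | y) = −Σ(yᵢ − βxᵢ)²/(2·1) − β²/(2·1) + const.
Setting the derivative to zero: Σxᵢ(yᵢ − βxᵢ)/1 − β/1 = 0, so β = Σxᵢyᵢ / (Σxᵢ² + σ²/τ²).
Σxᵢyᵢ = 1·5 + 3·9 + 3·8 + 1·(-1) + 1·4 = 59; Σxᵢ² = 21; σ²/τ² = 1.
β̂_MAP = 59 / (21 + 1) = 59/22 ≈ 2.682.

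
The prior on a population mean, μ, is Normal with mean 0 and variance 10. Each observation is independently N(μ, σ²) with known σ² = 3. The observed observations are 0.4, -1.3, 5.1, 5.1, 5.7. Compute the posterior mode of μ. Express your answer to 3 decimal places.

n = 5; x̄ = (0.4 + (-1.3) + 5.1 + 5.1 + 5.7)/5 = 15/5 = 3.
For a Normal prior and Normal likelihood with known variance, the posterior is Normal; its mode equals its mean, the precision-weighted average.
Prior precision 1/σ₀² = 1/10 = 0.1; data precision n/σ² = 5/3.
μ̂ = (0.1·0 + (5/3)·3) / (0.1 + 5/3) = 5/(53/30) = 150/53 ≈ 2.830.

μ̂_MAP = 2.830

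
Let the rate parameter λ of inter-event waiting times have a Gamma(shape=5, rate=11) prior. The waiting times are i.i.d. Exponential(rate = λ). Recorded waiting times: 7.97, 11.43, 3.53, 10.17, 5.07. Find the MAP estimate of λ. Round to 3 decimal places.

The Exponential(rate=λ) likelihood is ∝ λ^n e^(−λΣtᵢ). Here n = 5 and Σtᵢ = 7.97 + 11.43 + 3.53 + 10.17 + 5.07 = 38.17.
Posterior ∝ λ^4e^(−11λ) · λ^5e^(−38.17λ) = λ^9e^(−49.17λ), i.e. Gamma(10, 49.17).
Mode = (a−1)/b = 9/49.17 ≈ 0.183.

λ̂_MAP = 0.183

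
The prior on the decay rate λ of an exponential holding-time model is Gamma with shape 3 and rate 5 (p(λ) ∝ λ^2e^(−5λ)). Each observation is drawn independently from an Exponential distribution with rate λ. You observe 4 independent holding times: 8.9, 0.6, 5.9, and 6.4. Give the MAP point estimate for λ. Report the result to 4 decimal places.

λ̂_MAP = 0.2239

The Exponential(rate=λ) likelihood is ∝ λ^n e^(−λΣtᵢ). Here n = 4 and Σtᵢ = 8.9 + 0.6 + 5.9 + 6.4 = 21.8.
Posterior ∝ λ^2e^(−5λ) · λ^4e^(−21.8λ) = λ^6e^(−26.8λ), i.e. Gamma(7, 26.8).
Mode = (a−1)/b = 6/26.8 ≈ 0.2239.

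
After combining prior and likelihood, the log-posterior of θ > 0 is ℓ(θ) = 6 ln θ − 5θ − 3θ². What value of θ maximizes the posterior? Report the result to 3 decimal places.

ℓ'(θ) = 6/θ − 5 − 6θ. Setting this to zero and multiplying by θ: 6θ² + 5θ − 6 = 0.
θ = (−5 + √(5² + 4·6·6)) / (2·6) = (−5 + √169) / 12 = (−5 + 13)/12 = 2/3.
ℓ''(θ) = −6/θ² − 6 < 0, confirming a maximum.

θ̂_MAP = 0.667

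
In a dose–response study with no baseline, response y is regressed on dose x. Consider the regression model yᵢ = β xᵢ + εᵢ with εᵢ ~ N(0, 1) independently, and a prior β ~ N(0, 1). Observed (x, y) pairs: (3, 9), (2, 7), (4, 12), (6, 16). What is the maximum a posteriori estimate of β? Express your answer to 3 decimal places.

log p(β | y) = −Σ(yᵢ − βxᵢ)²/(2·1) − β²/(2·1) + const.
Setting the derivative to zero: Σxᵢ(yᵢ − βxᵢ)/1 − β/1 = 0, so β = Σxᵢyᵢ / (Σxᵢ² + σ²/τ²).
Σxᵢyᵢ = 3·9 + 2·7 + 4·12 + 6·16 = 185; Σxᵢ² = 65; σ²/τ² = 1.
β̂_MAP = 185 / (65 + 1) = 185/66 ≈ 2.803.

β̂_MAP = 2.803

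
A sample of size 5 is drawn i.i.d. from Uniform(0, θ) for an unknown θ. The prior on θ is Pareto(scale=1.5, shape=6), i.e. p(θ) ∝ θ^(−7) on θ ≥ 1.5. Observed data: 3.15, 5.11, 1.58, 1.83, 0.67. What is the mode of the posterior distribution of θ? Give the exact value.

The Uniform(0, θ) likelihood is θ^(−n) for θ ≥ max(xᵢ), zero otherwise. Here max(xᵢ) = 5.11.
Posterior ∝ θ^(−7) · θ^(−5) = θ^(−12) on θ ≥ max(1.5, 5.11) = 5.11.
This density is strictly decreasing in θ, so the posterior mode lies at the lower boundary of the support.

θ̂_MAP = 5.11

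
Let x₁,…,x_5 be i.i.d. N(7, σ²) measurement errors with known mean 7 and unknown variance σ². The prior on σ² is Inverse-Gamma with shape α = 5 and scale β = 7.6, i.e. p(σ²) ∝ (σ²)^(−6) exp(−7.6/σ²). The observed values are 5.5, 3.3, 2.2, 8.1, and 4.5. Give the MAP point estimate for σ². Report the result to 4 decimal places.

Sum of squared deviations about the known mean: SS = (5.5−7)² + (3.3−7)² + (2.2−7)² + (8.1−7)² + (4.5−7)² = 46.44.
The Normal likelihood contributes (σ²)^(−n/2) exp(−SS/(2σ²)), so the posterior is Inverse-Gamma(α + n/2, β + SS/2) = Inverse-Gamma(7.5, 30.82).
The mode of Inverse-Gamma(a, b) is b/(a+1) = 30.82/8.5 ≈ 3.6259.

σ̂²_MAP = 3.6259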